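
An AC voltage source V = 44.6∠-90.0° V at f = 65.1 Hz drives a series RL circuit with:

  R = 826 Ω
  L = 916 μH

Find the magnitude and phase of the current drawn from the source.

Step 1 — Angular frequency: ω = 2π·f = 2π·65.1 = 409 rad/s.
Step 2 — Component impedances:
  R: Z = R = 826 Ω
  L: Z = jωL = j·409·0.000916 = 0 + j0.3747 Ω
Step 3 — Series combination: Z_total = R + L = 826 + j0.3747 Ω = 826∠0.0° Ω.
Step 4 — Source phasor: V = 44.6∠-90.0° V = 0 - j44.6 V.
Step 5 — Ohm's law: I = V / Z_total = (0 - j44.6) / (826 + j0.3747) = -2.449e-05 - j0.054 A.
Step 6 — Convert to polar: |I| = 0.054 A, ∠I = -90.0°.

I = 0.054∠-90.0° A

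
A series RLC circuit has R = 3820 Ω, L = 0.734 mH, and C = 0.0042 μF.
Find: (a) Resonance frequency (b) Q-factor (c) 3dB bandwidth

Step 1 — Resonance: ω₀ = 1/√(LC) = 1/√(0.000734·4.2e-09) = 5.695e+05 rad/s.
Step 2 — f₀ = ω₀/(2π) = 9.065e+04 Hz.
Step 3 — Series Q: Q = ω₀L/R = 5.695e+05·0.000734/3820 = 0.1094.
Step 4 — Bandwidth: Δω = ω₀/Q = 5.204e+06 rad/s; BW = Δω/(2π) = 8.283e+05 Hz.

(a) f₀ = 9.065e+04 Hz  (b) Q = 0.1094  (c) BW = 8.283e+05 Hz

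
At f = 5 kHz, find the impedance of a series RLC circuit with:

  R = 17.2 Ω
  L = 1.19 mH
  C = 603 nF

Step 1 — Angular frequency: ω = 2π·f = 2π·5000 = 3.142e+04 rad/s.
Step 2 — Component impedances:
  R: Z = R = 17.2 Ω
  L: Z = jωL = j·3.142e+04·0.00119 = 0 + j37.38 Ω
  C: Z = 1/(jωC) = -j/(ω·C) = 0 - j52.79 Ω
Step 3 — Series combination: Z_total = R + L + C = 17.2 - j15.4 Ω = 23.09∠-41.8° Ω.

Z = 17.2 - j15.4 Ω = 23.09∠-41.8° Ω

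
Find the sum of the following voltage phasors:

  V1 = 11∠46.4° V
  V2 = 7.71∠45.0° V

Step 1 — Convert each phasor to rectangular form:
  V1 = 11·(cos(46.4°) + j·sin(46.4°)) = 7.586 + j7.966 V
  V2 = 7.71·(cos(45.0°) + j·sin(45.0°)) = 5.452 + j5.452 V
Step 2 — Sum components: V_total = 13.04 + j13.42 V.
Step 3 — Convert to polar: |V_total| = 18.71 V, ∠V_total = 45.8°.

V_total = 18.71∠45.8° V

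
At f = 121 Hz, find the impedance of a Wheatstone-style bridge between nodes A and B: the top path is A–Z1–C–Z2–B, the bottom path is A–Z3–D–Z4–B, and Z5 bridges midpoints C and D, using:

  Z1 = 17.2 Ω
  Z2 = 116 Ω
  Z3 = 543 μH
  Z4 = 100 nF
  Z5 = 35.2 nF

Step 1 — Angular frequency: ω = 2π·f = 2π·121 = 760.3 rad/s.
Step 2 — Component impedances:
  Z1: Z = R = 17.2 Ω
  Z2: Z = R = 116 Ω
  Z3: Z = jωL = j·760.3·0.000543 = 0 + j0.4128 Ω
  Z4: Z = 1/(jωC) = -j/(ω·C) = 0 - j1.315e+04 Ω
  Z5: Z = 1/(jωC) = -j/(ω·C) = 0 - j3.737e+04 Ω
Step 3 — Bridge requires nodal analysis (the Z5 bridge couples midpoints C and D, so the two paths cannot be reduced to a simple series/parallel combination). Setting node B to ground and injecting 1 A at node A, the 3-node admittance system at A, C, D solves to V_A = Z_AB = 133.2 - j1.357 Ω = 133.2∠-0.6° Ω.

Z = 133.2 - j1.357 Ω = 133.2∠-0.6° Ω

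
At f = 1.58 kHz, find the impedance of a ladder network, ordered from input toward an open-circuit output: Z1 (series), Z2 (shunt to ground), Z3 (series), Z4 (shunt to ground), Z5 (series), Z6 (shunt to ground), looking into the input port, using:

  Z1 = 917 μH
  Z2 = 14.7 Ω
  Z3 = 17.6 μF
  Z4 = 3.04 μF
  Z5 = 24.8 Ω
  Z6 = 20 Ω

Step 1 — Angular frequency: ω = 2π·f = 2π·1580 = 9927 rad/s.
Step 2 — Component impedances:
  Z1: Z = jωL = j·9927·0.000917 = 0 + j9.103 Ω
  Z2: Z = R = 14.7 Ω
  Z3: Z = 1/(jωC) = -j/(ω·C) = 0 - j5.723 Ω
  Z4: Z = 1/(jωC) = -j/(ω·C) = 0 - j33.14 Ω
  Z5: Z = R = 24.8 Ω
  Z6: Z = R = 20 Ω
Step 3 — Ladder network (open output): work backward from the far end, alternating series and parallel combinations. Z_in = 10.75 + j5.59 Ω = 12.11∠27.5° Ω.

Z = 10.75 + j5.59 Ω = 12.11∠27.5° Ω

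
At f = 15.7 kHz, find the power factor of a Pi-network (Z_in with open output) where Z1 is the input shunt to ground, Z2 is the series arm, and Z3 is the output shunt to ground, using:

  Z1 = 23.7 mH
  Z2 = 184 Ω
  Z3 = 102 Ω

Step 1 — Angular frequency: ω = 2π·f = 2π·1.57e+04 = 9.865e+04 rad/s.
Step 2 — Component impedances:
  Z1: Z = jωL = j·9.865e+04·0.0237 = 0 + j2338 Ω
  Z2: Z = R = 184 Ω
  Z3: Z = R = 102 Ω
Step 3 — With open output, the series arm Z2 and the output shunt Z3 appear in series to ground: Z2 + Z3 = 286 Ω.
Step 4 — Parallel with input shunt Z1: Z_in = Z1 || (Z2 + Z3) = 281.8 + j34.47 Ω = 283.9∠7.0° Ω.
Step 5 — Power factor: PF = cos(φ) = Re(Z)/|Z| = 281.8/283.9 = 0.9926.
Step 6 — Type: Im(Z) = 34.47 ⇒ lagging (phase φ = 7.0°).

PF = 0.9926 (lagging, φ = 7.0°)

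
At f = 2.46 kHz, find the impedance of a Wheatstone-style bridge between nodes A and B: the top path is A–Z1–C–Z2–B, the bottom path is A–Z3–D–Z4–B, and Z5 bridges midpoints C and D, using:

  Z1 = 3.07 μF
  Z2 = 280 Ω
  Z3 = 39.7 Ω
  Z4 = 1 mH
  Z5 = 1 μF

Step 1 — Angular frequency: ω = 2π·f = 2π·2460 = 1.546e+04 rad/s.
Step 2 — Component impedances:
  Z1: Z = 1/(jωC) = -j/(ω·C) = 0 - j21.07 Ω
  Z2: Z = R = 280 Ω
  Z3: Z = R = 39.7 Ω
  Z4: Z = jωL = j·1.546e+04·0.001 = 0 + j15.46 Ω
  Z5: Z = 1/(jωC) = -j/(ω·C) = 0 - j64.7 Ω
Step 3 — Bridge requires nodal analysis (the Z5 bridge couples midpoints C and D, so the two paths cannot be reduced to a simple series/parallel combination). Setting node B to ground and injecting 1 A at node A, the 3-node admittance system at A, C, D solves to V_A = Z_AB = 30.74 - j0.4037 Ω = 30.74∠-0.8° Ω.

Z = 30.74 - j0.4037 Ω = 30.74∠-0.8° Ω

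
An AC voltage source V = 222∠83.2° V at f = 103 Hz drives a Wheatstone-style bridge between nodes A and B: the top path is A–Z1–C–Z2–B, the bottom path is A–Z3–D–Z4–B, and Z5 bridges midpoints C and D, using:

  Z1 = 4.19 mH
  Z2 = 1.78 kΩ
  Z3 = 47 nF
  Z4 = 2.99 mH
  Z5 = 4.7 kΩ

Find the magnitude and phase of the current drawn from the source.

Step 1 — Angular frequency: ω = 2π·f = 2π·103 = 647.2 rad/s.
Step 2 — Component impedances:
  Z1: Z = jωL = j·647.2·0.00419 = 0 + j2.712 Ω
  Z2: Z = R = 1780 Ω
  Z3: Z = 1/(jωC) = -j/(ω·C) = 0 - j3.288e+04 Ω
  Z4: Z = jωL = j·647.2·0.00299 = 0 + j1.935 Ω
  Z5: Z = R = 4700 Ω
Step 3 — Bridge requires nodal analysis (the Z5 bridge couples midpoints C and D, so the two paths cannot be reduced to a simple series/parallel combination). Setting node B to ground and injecting 1 A at node A, the 3-node admittance system at A, C, D solves to V_A = Z_AB = 1289 - j47.78 Ω = 1290∠-2.1° Ω.
Step 4 — Source phasor: V = 222∠83.2° V = 26.29 + j220.4 V.
Step 5 — Ohm's law: I = V / Z_total = (26.29 + j220.4) / (1289 - j47.78) = 0.01403 + j0.1715 A.
Step 6 — Convert to polar: |I| = 0.1721 A, ∠I = 85.3°.

I = 0.1721∠85.3° A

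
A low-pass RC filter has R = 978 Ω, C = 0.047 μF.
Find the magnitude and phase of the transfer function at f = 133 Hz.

Step 1 — Angular frequency: ω = 2π·133 = 835.7 rad/s.
Step 2 — Transfer function: H(jω) = 1/(1 + jωRC).
Step 3 — Denominator: 1 + jωRC = 1 + j·835.7·978·4.7e-08 = 1 + j0.03841.
Step 4 — H = 0.9985 - j0.03836.
Step 5 — Magnitude: |H| = 0.9993 (-0.0 dB); phase: φ = -2.2°.

|H| = 0.9993 (-0.0 dB), φ = -2.2°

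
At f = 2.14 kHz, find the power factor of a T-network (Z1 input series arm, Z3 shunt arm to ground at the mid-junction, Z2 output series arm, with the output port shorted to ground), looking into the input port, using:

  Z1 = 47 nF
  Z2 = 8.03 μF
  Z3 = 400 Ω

Step 1 — Angular frequency: ω = 2π·f = 2π·2140 = 1.345e+04 rad/s.
Step 2 — Component impedances:
  Z1: Z = 1/(jωC) = -j/(ω·C) = 0 - j1582 Ω
  Z2: Z = 1/(jωC) = -j/(ω·C) = 0 - j9.262 Ω
  Z3: Z = R = 400 Ω
Step 3 — With the output port shorted to ground, the output series arm Z2 runs from the junction to ground; the shunt arm Z3 also runs from the junction to ground. They appear in parallel: Z3 || Z2 = 0.2143 - j9.257 Ω.
Step 4 — Series with input arm Z1: Z_in = Z1 + (Z3 || Z2) = 0.2143 - j1592 Ω = 1592∠-90.0° Ω.
Step 5 — Power factor: PF = cos(φ) = Re(Z)/|Z| = 0.21433/1591.6 = 0.0001347.
Step 6 — Type: Im(Z) = -1592 ⇒ leading (phase φ = -90.0°).

PF = 0.0001347 (leading, φ = -90.0°)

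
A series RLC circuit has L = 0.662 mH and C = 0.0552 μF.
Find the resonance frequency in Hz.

Step 1 — Resonance condition Im(Z)=0 gives ω₀ = 1/√(LC).
Step 2 — ω₀ = 1/√(0.000662·5.52e-08) = 1.654e+05 rad/s.
Step 3 — f₀ = ω₀/(2π) = 2.633e+04 Hz.

f₀ = 2.633e+04 Hz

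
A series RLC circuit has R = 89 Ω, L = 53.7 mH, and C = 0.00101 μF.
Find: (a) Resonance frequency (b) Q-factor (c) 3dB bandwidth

Step 1 — Resonance condition Im(Z)=0 gives ω₀ = 1/√(LC).
Step 2 — ω₀ = 1/√(0.0537·1.01e-09) = 1.358e+05 rad/s.
Step 3 — f₀ = ω₀/(2π) = 2.161e+04 Hz.
Step 4 — Series Q: Q = ω₀L/R = 1.358e+05·0.0537/89 = 81.93.
Step 5 — 3dB bandwidth: Δω = ω₀/Q = 1657 rad/s; BW = Δω/(2π) = 263.8 Hz.

(a) f₀ = 2.161e+04 Hz  (b) Q = 81.93  (c) BW = 263.8 Hz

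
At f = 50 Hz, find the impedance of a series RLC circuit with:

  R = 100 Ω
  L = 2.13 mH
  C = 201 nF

Step 1 — Angular frequency: ω = 2π·f = 2π·50 = 314.2 rad/s.
Step 2 — Component impedances:
  R: Z = R = 100 Ω
  L: Z = jωL = j·314.2·0.00213 = 0 + j0.6692 Ω
  C: Z = 1/(jωC) = -j/(ω·C) = 0 - j1.584e+04 Ω
Step 3 — Series combination: Z_total = R + L + C = 100 - j1.584e+04 Ω = 1.584e+04∠-89.6° Ω.

Z = 100 - j1.584e+04 Ω = 1.584e+04∠-89.6° Ω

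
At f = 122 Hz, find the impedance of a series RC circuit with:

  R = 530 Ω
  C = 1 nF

Step 1 — Angular frequency: ω = 2π·f = 2π·122 = 766.5 rad/s.
Step 2 — Component impedances:
  R: Z = R = 530 Ω
  C: Z = 1/(jωC) = -j/(ω·C) = 0 - j1.305e+06 Ω
Step 3 — Series combination: Z_total = R + C = 530 - j1.305e+06 Ω = 1.305e+06∠-90.0° Ω.

Z = 530 - j1.305e+06 Ω = 1.305e+06∠-90.0° Ω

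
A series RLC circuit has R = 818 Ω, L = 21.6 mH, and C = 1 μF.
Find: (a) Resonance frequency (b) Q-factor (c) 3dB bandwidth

Step 1 — Resonance: ω₀ = 1/√(LC) = 1/√(0.0216·1e-06) = 6804 rad/s.
Step 2 — f₀ = ω₀/(2π) = 1083 Hz.
Step 3 — Series Q: Q = ω₀L/R = 6804·0.0216/818 = 0.1797.
Step 4 — Bandwidth: Δω = ω₀/Q = 3.787e+04 rad/s; BW = Δω/(2π) = 6027 Hz.

(a) f₀ = 1083 Hz  (b) Q = 0.1797  (c) BW = 6027 Hz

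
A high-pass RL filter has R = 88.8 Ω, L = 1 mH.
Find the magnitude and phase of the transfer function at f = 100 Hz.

Step 1 — Angular frequency: ω = 2π·100 = 628.3 rad/s.
Step 2 — Transfer function: H(jω) = jωL/(R + jωL).
Step 3 — Numerator jωL = j·0.6283; denominator R + jωL = 88.8 + j0.6283.
Step 4 — H = 5.006e-05 + j0.007075.
Step 5 — Magnitude: |H| = 0.007075 (-43.0 dB); phase: φ = 89.6°.

|H| = 0.007075 (-43.0 dB), φ = 89.6°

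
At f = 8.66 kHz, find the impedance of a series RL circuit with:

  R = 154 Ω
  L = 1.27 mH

Step 1 — Angular frequency: ω = 2π·f = 2π·8660 = 5.441e+04 rad/s.
Step 2 — Component impedances:
  R: Z = R = 154 Ω
  L: Z = jωL = j·5.441e+04·0.00127 = 0 + j69.1 Ω
Step 3 — Series combination: Z_total = R + L = 154 + j69.1 Ω = 168.8∠24.2° Ω.

Z = 154 + j69.1 Ω = 168.8∠24.2° Ω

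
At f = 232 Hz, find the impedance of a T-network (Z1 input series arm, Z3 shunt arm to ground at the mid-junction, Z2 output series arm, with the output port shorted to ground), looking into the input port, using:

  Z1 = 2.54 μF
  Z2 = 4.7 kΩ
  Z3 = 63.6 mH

Step 1 — Angular frequency: ω = 2π·f = 2π·232 = 1458 rad/s.
Step 2 — Component impedances:
  Z1: Z = 1/(jωC) = -j/(ω·C) = 0 - j270.1 Ω
  Z2: Z = R = 4700 Ω
  Z3: Z = jωL = j·1458·0.0636 = 0 + j92.71 Ω
Step 3 — With the output port shorted to ground, the output series arm Z2 runs from the junction to ground; the shunt arm Z3 also runs from the junction to ground. They appear in parallel: Z3 || Z2 = 1.828 + j92.67 Ω.
Step 4 — Series with input arm Z1: Z_in = Z1 + (Z3 || Z2) = 1.828 - j177.4 Ω = 177.4∠-89.4° Ω.

Z = 1.828 - j177.4 Ω = 177.4∠-89.4° Ω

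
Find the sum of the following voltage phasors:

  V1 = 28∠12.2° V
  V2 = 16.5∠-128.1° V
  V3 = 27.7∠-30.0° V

Step 1 — Convert each phasor to rectangular form:
  V1 = 28·(cos(12.2°) + j·sin(12.2°)) = 27.37 + j5.917 V
  V2 = 16.5·(cos(-128.1°) + j·sin(-128.1°)) = -10.18 - j12.98 V
  V3 = 27.7·(cos(-30.0°) + j·sin(-30.0°)) = 23.99 - j13.85 V
Step 2 — Sum components: V_total = 41.18 - j20.92 V.
Step 3 — Convert to polar: |V_total| = 46.18 V, ∠V_total = -26.9°.

V_total = 46.18∠-26.9° V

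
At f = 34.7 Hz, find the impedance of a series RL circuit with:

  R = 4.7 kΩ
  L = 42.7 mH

Step 1 — Angular frequency: ω = 2π·f = 2π·34.7 = 218 rad/s.
Step 2 — Component impedances:
  R: Z = R = 4700 Ω
  L: Z = jωL = j·218·0.0427 = 0 + j9.31 Ω
Step 3 — Series combination: Z_total = R + L = 4700 + j9.31 Ω = 4700∠0.1° Ω.

Z = 4700 + j9.31 Ω = 4700∠0.1° Ω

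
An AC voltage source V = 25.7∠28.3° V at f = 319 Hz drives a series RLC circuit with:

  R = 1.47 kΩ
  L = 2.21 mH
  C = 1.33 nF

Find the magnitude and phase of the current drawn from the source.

Step 1 — Angular frequency: ω = 2π·f = 2π·319 = 2004 rad/s.
Step 2 — Component impedances:
  R: Z = R = 1470 Ω
  L: Z = jωL = j·2004·0.00221 = 0 + j4.43 Ω
  C: Z = 1/(jωC) = -j/(ω·C) = 0 - j3.751e+05 Ω
Step 3 — Series combination: Z_total = R + L + C = 1470 - j3.751e+05 Ω = 3.751e+05∠-89.8° Ω.
Step 4 — Source phasor: V = 25.7∠28.3° V = 22.63 + j12.18 V.
Step 5 — Ohm's law: I = V / Z_total = (22.63 + j12.18) / (1470 - j3.751e+05) = -3.224e-05 + j6.045e-05 A.
Step 6 — Convert to polar: |I| = 6.851e-05 A, ∠I = 118.1°.

I = 6.851e-05∠118.1° A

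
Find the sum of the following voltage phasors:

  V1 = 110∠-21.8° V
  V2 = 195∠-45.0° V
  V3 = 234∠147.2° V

Step 1 — Convert each phasor to rectangular form:
  V1 = 110·(cos(-21.8°) + j·sin(-21.8°)) = 102.1 - j40.85 V
  V2 = 195·(cos(-45.0°) + j·sin(-45.0°)) = 137.9 - j137.9 V
  V3 = 234·(cos(147.2°) + j·sin(147.2°)) = -196.7 + j126.8 V
Step 2 — Sum components: V_total = 43.33 - j51.98 V.
Step 3 — Convert to polar: |V_total| = 67.67 V, ∠V_total = -50.2°.

V_total = 67.67∠-50.2° V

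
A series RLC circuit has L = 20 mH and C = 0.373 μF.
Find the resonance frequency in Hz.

Step 1 — Resonance condition Im(Z)=0 gives ω₀ = 1/√(LC).
Step 2 — ω₀ = 1/√(0.02·3.73e-07) = 1.158e+04 rad/s.
Step 3 — f₀ = ω₀/(2π) = 1843 Hz.

f₀ = 1843 Hz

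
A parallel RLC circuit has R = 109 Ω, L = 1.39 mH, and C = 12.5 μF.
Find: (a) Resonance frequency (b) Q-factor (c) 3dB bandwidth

Step 1 — Resonance: ω₀ = 1/√(LC) = 1/√(0.00139·1.25e-05) = 7586 rad/s.
Step 2 — f₀ = ω₀/(2π) = 1207 Hz.
Step 3 — Parallel Q: Q = R/(ω₀L) = 109/(7586·0.00139) = 10.34.
Step 4 — Bandwidth: Δω = ω₀/Q = 733.9 rad/s; BW = Δω/(2π) = 116.8 Hz.

(a) f₀ = 1207 Hz  (b) Q = 10.34  (c) BW = 116.8 Hz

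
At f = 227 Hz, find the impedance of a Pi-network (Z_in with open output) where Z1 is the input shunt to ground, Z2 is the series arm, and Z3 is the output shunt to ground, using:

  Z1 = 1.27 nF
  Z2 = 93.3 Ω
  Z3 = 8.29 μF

Step 1 — Angular frequency: ω = 2π·f = 2π·227 = 1426 rad/s.
Step 2 — Component impedances:
  Z1: Z = 1/(jωC) = -j/(ω·C) = 0 - j5.521e+05 Ω
  Z2: Z = R = 93.3 Ω
  Z3: Z = 1/(jωC) = -j/(ω·C) = 0 - j84.57 Ω
Step 3 — With open output, the series arm Z2 and the output shunt Z3 appear in series to ground: Z2 + Z3 = 93.3 - j84.57 Ω.
Step 4 — Parallel with input shunt Z1: Z_in = Z1 || (Z2 + Z3) = 93.27 - j84.58 Ω = 125.9∠-42.2° Ω.

Z = 93.27 - j84.58 Ω = 125.9∠-42.2° Ω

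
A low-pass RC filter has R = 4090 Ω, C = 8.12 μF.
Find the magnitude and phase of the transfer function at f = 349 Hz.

Step 1 — Angular frequency: ω = 2π·349 = 2193 rad/s.
Step 2 — Transfer function: H(jω) = 1/(1 + jωRC).
Step 3 — Denominator: 1 + jωRC = 1 + j·2193·4090·8.12e-06 = 1 + j72.83.
Step 4 — H = 0.0001885 - j0.01373.
Step 5 — Magnitude: |H| = 0.01373 (-37.2 dB); phase: φ = -89.2°.

|H| = 0.01373 (-37.2 dB), φ = -89.2°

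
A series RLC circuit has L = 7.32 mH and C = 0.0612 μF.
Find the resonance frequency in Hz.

Step 1 — Resonance condition Im(Z)=0 gives ω₀ = 1/√(LC).
Step 2 — ω₀ = 1/√(0.00732·6.12e-08) = 4.725e+04 rad/s.
Step 3 — f₀ = ω₀/(2π) = 7519 Hz.

f₀ = 7519 Hz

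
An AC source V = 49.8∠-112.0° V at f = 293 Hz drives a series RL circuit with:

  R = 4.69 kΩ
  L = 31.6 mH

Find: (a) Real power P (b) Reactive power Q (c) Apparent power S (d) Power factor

Step 1 — Angular frequency: ω = 2π·f = 2π·293 = 1841 rad/s.
Step 2 — Component impedances:
  R: Z = R = 4690 Ω
  L: Z = jωL = j·1841·0.0316 = 0 + j58.17 Ω
Step 3 — Series combination: Z_total = R + L = 4690 + j58.17 Ω = 4690∠0.7° Ω.
Step 4 — Source phasor: V = 49.8∠-112.0° V = -18.66 - j46.17 V.
Step 5 — Current: I = V / Z = -0.004099 - j0.009794 A = 0.01062∠-112.7° A.
Step 6 — Complex power: S = V·I* = 0.5287 + j0.006558 VA.
Step 7 — Real power: P = Re(S) = 0.5287 W.
Step 8 — Reactive power: Q = Im(S) = 0.006558 VAR.
Step 9 — Apparent power: |S| = 0.5288 VA.
Step 10 — Power factor: PF = P/|S| = 0.9999 (lagging).

(a) P = 0.5287 W  (b) Q = 0.006558 VAR  (c) S = 0.5288 VA  (d) PF = 0.9999 (lagging)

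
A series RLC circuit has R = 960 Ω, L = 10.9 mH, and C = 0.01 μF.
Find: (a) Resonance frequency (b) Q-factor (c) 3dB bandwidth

Step 1 — Resonance: ω₀ = 1/√(LC) = 1/√(0.0109·1e-08) = 9.578e+04 rad/s.
Step 2 — f₀ = ω₀/(2π) = 1.524e+04 Hz.
Step 3 — Series Q: Q = ω₀L/R = 9.578e+04·0.0109/960 = 1.088.
Step 4 — Bandwidth: Δω = ω₀/Q = 8.807e+04 rad/s; BW = Δω/(2π) = 1.402e+04 Hz.

(a) f₀ = 1.524e+04 Hz  (b) Q = 1.088  (c) BW = 1.402e+04 Hz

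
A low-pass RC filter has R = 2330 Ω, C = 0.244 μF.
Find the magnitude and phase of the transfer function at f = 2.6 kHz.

Step 1 — Angular frequency: ω = 2π·2600 = 1.634e+04 rad/s.
Step 2 — Transfer function: H(jω) = 1/(1 + jωRC).
Step 3 — Denominator: 1 + jωRC = 1 + j·1.634e+04·2330·2.44e-07 = 1 + j9.288.
Step 4 — H = 0.01146 - j0.1064.
Step 5 — Magnitude: |H| = 0.1071 (-19.4 dB); phase: φ = -83.9°.

|H| = 0.1071 (-19.4 dB), φ = -83.9°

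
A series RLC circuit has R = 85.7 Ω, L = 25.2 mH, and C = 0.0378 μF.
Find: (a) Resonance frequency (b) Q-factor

Step 1 — Resonance condition Im(Z)=0 gives ω₀ = 1/√(LC).
Step 2 — ω₀ = 1/√(0.0252·3.78e-08) = 3.24e+04 rad/s.
Step 3 — f₀ = ω₀/(2π) = 5157 Hz.
Step 4 — Series Q: Q = ω₀L/R = 3.24e+04·0.0252/85.7 = 9.527.

(a) f₀ = 5157 Hz  (b) Q = 9.527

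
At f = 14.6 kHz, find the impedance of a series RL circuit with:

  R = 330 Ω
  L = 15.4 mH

Step 1 — Angular frequency: ω = 2π·f = 2π·1.46e+04 = 9.173e+04 rad/s.
Step 2 — Component impedances:
  R: Z = R = 330 Ω
  L: Z = jωL = j·9.173e+04·0.0154 = 0 + j1413 Ω
Step 3 — Series combination: Z_total = R + L = 330 + j1413 Ω = 1451∠76.9° Ω.

Z = 330 + j1413 Ω = 1451∠76.9° Ω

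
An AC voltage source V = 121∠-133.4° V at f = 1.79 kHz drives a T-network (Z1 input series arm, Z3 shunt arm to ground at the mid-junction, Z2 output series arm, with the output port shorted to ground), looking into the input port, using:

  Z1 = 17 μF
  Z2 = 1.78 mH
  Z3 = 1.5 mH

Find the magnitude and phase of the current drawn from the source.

Step 1 — Angular frequency: ω = 2π·f = 2π·1790 = 1.125e+04 rad/s.
Step 2 — Component impedances:
  Z1: Z = 1/(jωC) = -j/(ω·C) = 0 - j5.23 Ω
  Z2: Z = jωL = j·1.125e+04·0.00178 = 0 + j20.02 Ω
  Z3: Z = jωL = j·1.125e+04·0.0015 = 0 + j16.87 Ω
Step 3 — With the output port shorted to ground, the output series arm Z2 runs from the junction to ground; the shunt arm Z3 also runs from the junction to ground. They appear in parallel: Z3 || Z2 = 0 + j9.155 Ω.
Step 4 — Series with input arm Z1: Z_in = Z1 + (Z3 || Z2) = 0 + j3.925 Ω = 3.925∠90.0° Ω.
Step 5 — Source phasor: V = 121∠-133.4° V = -83.14 - j87.92 V.
Step 6 — Ohm's law: I = V / Z_total = (-83.14 - j87.92) / (0 + j3.925) = -22.4 + j21.18 A.
Step 7 — Convert to polar: |I| = 30.83 A, ∠I = 136.6°.

I = 30.83∠136.6° A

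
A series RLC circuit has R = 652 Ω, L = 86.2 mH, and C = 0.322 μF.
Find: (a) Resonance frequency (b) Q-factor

Step 1 — Resonance condition Im(Z)=0 gives ω₀ = 1/√(LC).
Step 2 — ω₀ = 1/√(0.0862·3.22e-07) = 6002 rad/s.
Step 3 — f₀ = ω₀/(2π) = 955.3 Hz.
Step 4 — Series Q: Q = ω₀L/R = 6002·0.0862/652 = 0.7936.

(a) f₀ = 955.3 Hz  (b) Q = 0.7936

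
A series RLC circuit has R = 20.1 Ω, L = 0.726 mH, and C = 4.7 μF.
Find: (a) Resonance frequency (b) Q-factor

Step 1 — Resonance condition Im(Z)=0 gives ω₀ = 1/√(LC).
Step 2 — ω₀ = 1/√(0.000726·4.7e-06) = 1.712e+04 rad/s.
Step 3 — f₀ = ω₀/(2π) = 2725 Hz.
Step 4 — Series Q: Q = ω₀L/R = 1.712e+04·0.000726/20.1 = 0.6183.

(a) f₀ = 2725 Hz  (b) Q = 0.6183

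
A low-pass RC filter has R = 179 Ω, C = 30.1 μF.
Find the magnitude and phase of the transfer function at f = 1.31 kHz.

Step 1 — Angular frequency: ω = 2π·1310 = 8231 rad/s.
Step 2 — Transfer function: H(jω) = 1/(1 + jωRC).
Step 3 — Denominator: 1 + jωRC = 1 + j·8231·179·3.01e-05 = 1 + j44.35.
Step 4 — H = 0.0005082 - j0.02254.
Step 5 — Magnitude: |H| = 0.02254 (-32.9 dB); phase: φ = -88.7°.

|H| = 0.02254 (-32.9 dB), φ = -88.7°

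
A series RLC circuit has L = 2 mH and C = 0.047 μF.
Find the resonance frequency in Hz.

Step 1 — Resonance condition Im(Z)=0 gives ω₀ = 1/√(LC).
Step 2 — ω₀ = 1/√(0.002·4.7e-08) = 1.031e+05 rad/s.
Step 3 — f₀ = ω₀/(2π) = 1.642e+04 Hz.

f₀ = 1.642e+04 Hz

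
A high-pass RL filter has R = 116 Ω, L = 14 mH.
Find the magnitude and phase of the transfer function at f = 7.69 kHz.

Step 1 — Angular frequency: ω = 2π·7690 = 4.832e+04 rad/s.
Step 2 — Transfer function: H(jω) = jωL/(R + jωL).
Step 3 — Numerator jωL = j·676.4; denominator R + jωL = 116 + j676.4.
Step 4 — H = 0.9714 + j0.1666.
Step 5 — Magnitude: |H| = 0.9856 (-0.1 dB); phase: φ = 9.7°.

|H| = 0.9856 (-0.1 dB), φ = 9.7°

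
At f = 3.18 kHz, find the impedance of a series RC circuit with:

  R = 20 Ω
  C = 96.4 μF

Step 1 — Angular frequency: ω = 2π·f = 2π·3180 = 1.998e+04 rad/s.
Step 2 — Component impedances:
  R: Z = R = 20 Ω
  C: Z = 1/(jωC) = -j/(ω·C) = 0 - j0.5192 Ω
Step 3 — Series combination: Z_total = R + C = 20 - j0.5192 Ω = 20.01∠-1.5° Ω.

Z = 20 - j0.5192 Ω = 20.01∠-1.5° Ω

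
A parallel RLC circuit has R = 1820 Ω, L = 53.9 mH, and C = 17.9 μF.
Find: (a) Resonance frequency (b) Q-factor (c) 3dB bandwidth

Step 1 — Resonance: ω₀ = 1/√(LC) = 1/√(0.0539·1.79e-05) = 1018 rad/s.
Step 2 — f₀ = ω₀/(2π) = 162 Hz.
Step 3 — Parallel Q: Q = R/(ω₀L) = 1820/(1018·0.0539) = 33.17.
Step 4 — Bandwidth: Δω = ω₀/Q = 30.7 rad/s; BW = Δω/(2π) = 4.885 Hz.

(a) f₀ = 162 Hz  (b) Q = 33.17  (c) BW = 4.885 Hz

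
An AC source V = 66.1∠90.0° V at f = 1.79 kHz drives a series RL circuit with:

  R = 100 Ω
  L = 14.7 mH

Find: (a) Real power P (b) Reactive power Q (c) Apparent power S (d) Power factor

Step 1 — Angular frequency: ω = 2π·f = 2π·1790 = 1.125e+04 rad/s.
Step 2 — Component impedances:
  R: Z = R = 100 Ω
  L: Z = jωL = j·1.125e+04·0.0147 = 0 + j165.3 Ω
Step 3 — Series combination: Z_total = R + L = 100 + j165.3 Ω = 193.2∠58.8° Ω.
Step 4 — Source phasor: V = 66.1∠90.0° V = 0 + j66.1 V.
Step 5 — Current: I = V / Z = 0.2927 + j0.1771 A = 0.3421∠31.2° A.
Step 6 — Complex power: S = V·I* = 11.7 + j19.35 VA.
Step 7 — Real power: P = Re(S) = 11.7 W.
Step 8 — Reactive power: Q = Im(S) = 19.35 VAR.
Step 9 — Apparent power: |S| = 22.61 VA.
Step 10 — Power factor: PF = P/|S| = 0.5175 (lagging).

(a) P = 11.7 W  (b) Q = 19.35 VAR  (c) S = 22.61 VA  (d) PF = 0.5175 (lagging)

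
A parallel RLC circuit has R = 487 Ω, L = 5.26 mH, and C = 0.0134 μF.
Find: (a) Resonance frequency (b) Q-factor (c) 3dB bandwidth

Step 1 — Resonance: ω₀ = 1/√(LC) = 1/√(0.00526·1.34e-08) = 1.191e+05 rad/s.
Step 2 — f₀ = ω₀/(2π) = 1.896e+04 Hz.
Step 3 — Parallel Q: Q = R/(ω₀L) = 487/(1.191e+05·0.00526) = 0.7773.
Step 4 — Bandwidth: Δω = ω₀/Q = 1.532e+05 rad/s; BW = Δω/(2π) = 2.439e+04 Hz.

(a) f₀ = 1.896e+04 Hz  (b) Q = 0.7773  (c) BW = 2.439e+04 Hz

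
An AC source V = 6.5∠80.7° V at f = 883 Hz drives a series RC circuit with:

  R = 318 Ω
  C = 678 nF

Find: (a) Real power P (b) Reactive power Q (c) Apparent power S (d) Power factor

Step 1 — Angular frequency: ω = 2π·f = 2π·883 = 5548 rad/s.
Step 2 — Component impedances:
  R: Z = R = 318 Ω
  C: Z = 1/(jωC) = -j/(ω·C) = 0 - j265.8 Ω
Step 3 — Series combination: Z_total = R + C = 318 - j265.8 Ω = 414.5∠-39.9° Ω.
Step 4 — Source phasor: V = 6.5∠80.7° V = 1.05 + j6.415 V.
Step 5 — Current: I = V / Z = -0.007982 + j0.0135 A = 0.01568∠120.6° A.
Step 6 — Complex power: S = V·I* = 0.07821 - j0.06538 VA.
Step 7 — Real power: P = Re(S) = 0.07821 W.
Step 8 — Reactive power: Q = Im(S) = -0.06538 VAR.
Step 9 — Apparent power: |S| = 0.1019 VA.
Step 10 — Power factor: PF = P/|S| = 0.7672 (leading).

(a) P = 0.07821 W  (b) Q = -0.06538 VAR  (c) S = 0.1019 VA  (d) PF = 0.7672 (leading)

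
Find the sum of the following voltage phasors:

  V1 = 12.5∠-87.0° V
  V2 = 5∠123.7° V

Step 1 — Convert each phasor to rectangular form:
  V1 = 12.5·(cos(-87.0°) + j·sin(-87.0°)) = 0.6542 - j12.48 V
  V2 = 5·(cos(123.7°) + j·sin(123.7°)) = -2.774 + j4.16 V
Step 2 — Sum components: V_total = -2.12 - j8.323 V.
Step 3 — Convert to polar: |V_total| = 8.589 V, ∠V_total = -104.3°.

V_total = 8.589∠-104.3° V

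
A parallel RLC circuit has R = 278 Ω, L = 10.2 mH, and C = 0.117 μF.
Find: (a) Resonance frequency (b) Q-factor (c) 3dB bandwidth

Step 1 — Resonance: ω₀ = 1/√(LC) = 1/√(0.0102·1.17e-07) = 2.895e+04 rad/s.
Step 2 — f₀ = ω₀/(2π) = 4607 Hz.
Step 3 — Parallel Q: Q = R/(ω₀L) = 278/(2.895e+04·0.0102) = 0.9415.
Step 4 — Bandwidth: Δω = ω₀/Q = 3.074e+04 rad/s; BW = Δω/(2π) = 4893 Hz.

(a) f₀ = 4607 Hz  (b) Q = 0.9415  (c) BW = 4893 Hz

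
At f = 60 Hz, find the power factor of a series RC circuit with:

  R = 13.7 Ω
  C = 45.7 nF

Step 1 — Angular frequency: ω = 2π·f = 2π·60 = 377 rad/s.
Step 2 — Component impedances:
  R: Z = R = 13.7 Ω
  C: Z = 1/(jωC) = -j/(ω·C) = 0 - j5.804e+04 Ω
Step 3 — Series combination: Z_total = R + C = 13.7 - j5.804e+04 Ω = 5.804e+04∠-90.0° Ω.
Step 4 — Power factor: PF = cos(φ) = Re(Z)/|Z| = 13.7/5.804e+04 = 0.000236.
Step 5 — Type: Im(Z) = -5.804e+04 ⇒ leading (phase φ = -90.0°).

PF = 0.000236 (leading, φ = -90.0°)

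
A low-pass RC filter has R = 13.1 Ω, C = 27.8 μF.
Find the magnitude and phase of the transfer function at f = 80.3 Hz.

Step 1 — Angular frequency: ω = 2π·80.3 = 504.5 rad/s.
Step 2 — Transfer function: H(jω) = 1/(1 + jωRC).
Step 3 — Denominator: 1 + jωRC = 1 + j·504.5·13.1·2.78e-05 = 1 + j0.1837.
Step 4 — H = 0.9673 - j0.1777.
Step 5 — Magnitude: |H| = 0.9835 (-0.1 dB); phase: φ = -10.4°.

|H| = 0.9835 (-0.1 dB), φ = -10.4°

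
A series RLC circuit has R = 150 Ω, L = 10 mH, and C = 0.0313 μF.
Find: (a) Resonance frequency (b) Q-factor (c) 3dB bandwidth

Step 1 — Resonance: ω₀ = 1/√(LC) = 1/√(0.01·3.13e-08) = 5.652e+04 rad/s.
Step 2 — f₀ = ω₀/(2π) = 8996 Hz.
Step 3 — Series Q: Q = ω₀L/R = 5.652e+04·0.01/150 = 3.768.
Step 4 — Bandwidth: Δω = ω₀/Q = 1.5e+04 rad/s; BW = Δω/(2π) = 2387 Hz.

(a) f₀ = 8996 Hz  (b) Q = 3.768  (c) BW = 2387 Hz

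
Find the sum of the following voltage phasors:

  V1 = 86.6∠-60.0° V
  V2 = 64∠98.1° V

Step 1 — Convert each phasor to rectangular form:
  V1 = 86.6·(cos(-60.0°) + j·sin(-60.0°)) = 43.3 - j75 V
  V2 = 64·(cos(98.1°) + j·sin(98.1°)) = -9.018 + j63.36 V
Step 2 — Sum components: V_total = 34.28 - j11.64 V.
Step 3 — Convert to polar: |V_total| = 36.2 V, ∠V_total = -18.7°.

V_total = 36.2∠-18.7° V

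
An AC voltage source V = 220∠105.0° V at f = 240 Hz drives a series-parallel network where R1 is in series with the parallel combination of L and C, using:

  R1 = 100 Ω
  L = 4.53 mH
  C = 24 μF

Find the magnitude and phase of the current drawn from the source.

Step 1 — Angular frequency: ω = 2π·f = 2π·240 = 1508 rad/s.
Step 2 — Component impedances:
  R1: Z = R = 100 Ω
  L: Z = jωL = j·1508·0.00453 = 0 + j6.831 Ω
  C: Z = 1/(jωC) = -j/(ω·C) = 0 - j27.63 Ω
Step 3 — Parallel branch: L || C = 1/(1/L + 1/C) = 0 + j9.075 Ω.
Step 4 — Series with R1: Z_total = R1 + (L || C) = 100 + j9.075 Ω = 100.4∠5.2° Ω.
Step 5 — Source phasor: V = 220∠105.0° V = -56.94 + j212.5 V.
Step 6 — Ohm's law: I = V / Z_total = (-56.94 + j212.5) / (100 + j9.075) = -0.3735 + j2.159 A.
Step 7 — Convert to polar: |I| = 2.191 A, ∠I = 99.8°.

I = 2.191∠99.8° A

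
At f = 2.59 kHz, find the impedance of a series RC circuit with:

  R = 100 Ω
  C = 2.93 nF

Step 1 — Angular frequency: ω = 2π·f = 2π·2590 = 1.627e+04 rad/s.
Step 2 — Component impedances:
  R: Z = R = 100 Ω
  C: Z = 1/(jωC) = -j/(ω·C) = 0 - j2.097e+04 Ω
Step 3 — Series combination: Z_total = R + C = 100 - j2.097e+04 Ω = 2.097e+04∠-89.7° Ω.

Z = 100 - j2.097e+04 Ω = 2.097e+04∠-89.7° Ω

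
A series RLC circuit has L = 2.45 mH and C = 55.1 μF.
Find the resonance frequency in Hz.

Step 1 — Resonance condition Im(Z)=0 gives ω₀ = 1/√(LC).
Step 2 — ω₀ = 1/√(0.00245·5.51e-05) = 2722 rad/s.
Step 3 — f₀ = ω₀/(2π) = 433.2 Hz.

f₀ = 433.2 Hz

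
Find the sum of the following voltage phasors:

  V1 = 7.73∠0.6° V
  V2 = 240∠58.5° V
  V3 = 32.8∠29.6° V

Step 1 — Convert each phasor to rectangular form:
  V1 = 7.73·(cos(0.6°) + j·sin(0.6°)) = 7.73 + j0.08095 V
  V2 = 240·(cos(58.5°) + j·sin(58.5°)) = 125.4 + j204.6 V
  V3 = 32.8·(cos(29.6°) + j·sin(29.6°)) = 28.52 + j16.2 V
Step 2 — Sum components: V_total = 161.6 + j220.9 V.
Step 3 — Convert to polar: |V_total| = 273.7 V, ∠V_total = 53.8°.

V_total = 273.7∠53.8° V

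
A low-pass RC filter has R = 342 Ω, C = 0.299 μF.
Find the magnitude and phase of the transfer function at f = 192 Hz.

Step 1 — Angular frequency: ω = 2π·192 = 1206 rad/s.
Step 2 — Transfer function: H(jω) = 1/(1 + jωRC).
Step 3 — Denominator: 1 + jωRC = 1 + j·1206·342·2.99e-07 = 1 + j0.1234.
Step 4 — H = 0.985 - j0.1215.
Step 5 — Magnitude: |H| = 0.9925 (-0.1 dB); phase: φ = -7.0°.

|H| = 0.9925 (-0.1 dB), φ = -7.0°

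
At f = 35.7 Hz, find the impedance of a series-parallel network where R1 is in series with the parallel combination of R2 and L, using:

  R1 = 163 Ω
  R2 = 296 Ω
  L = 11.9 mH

Step 1 — Angular frequency: ω = 2π·f = 2π·35.7 = 224.3 rad/s.
Step 2 — Component impedances:
  R1: Z = R = 163 Ω
  R2: Z = R = 296 Ω
  L: Z = jωL = j·224.3·0.0119 = 0 + j2.669 Ω
Step 3 — Parallel branch: R2 || L = 1/(1/R2 + 1/L) = 0.02407 + j2.669 Ω.
Step 4 — Series with R1: Z_total = R1 + (R2 || L) = 163 + j2.669 Ω = 163∠0.9° Ω.

Z = 163 + j2.669 Ω = 163∠0.9° Ω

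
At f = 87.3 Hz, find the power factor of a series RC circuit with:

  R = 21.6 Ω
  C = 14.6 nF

Step 1 — Angular frequency: ω = 2π·f = 2π·87.3 = 548.5 rad/s.
Step 2 — Component impedances:
  R: Z = R = 21.6 Ω
  C: Z = 1/(jωC) = -j/(ω·C) = 0 - j1.249e+05 Ω
Step 3 — Series combination: Z_total = R + C = 21.6 - j1.249e+05 Ω = 1.249e+05∠-90.0° Ω.
Step 4 — Power factor: PF = cos(φ) = Re(Z)/|Z| = 21.6/1.2487e+05 = 0.000173.
Step 5 — Type: Im(Z) = -1.249e+05 ⇒ leading (phase φ = -90.0°).

PF = 0.000173 (leading, φ = -90.0°)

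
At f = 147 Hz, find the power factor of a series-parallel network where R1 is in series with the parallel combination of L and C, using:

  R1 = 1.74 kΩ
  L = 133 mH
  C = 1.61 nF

Step 1 — Angular frequency: ω = 2π·f = 2π·147 = 923.6 rad/s.
Step 2 — Component impedances:
  R1: Z = R = 1740 Ω
  L: Z = jωL = j·923.6·0.133 = 0 + j122.8 Ω
  C: Z = 1/(jωC) = -j/(ω·C) = 0 - j6.725e+05 Ω
Step 3 — Parallel branch: L || C = 1/(1/L + 1/C) = 0 + j122.9 Ω.
Step 4 — Series with R1: Z_total = R1 + (L || C) = 1740 + j122.9 Ω = 1744∠4.0° Ω.
Step 5 — Power factor: PF = cos(φ) = Re(Z)/|Z| = 1740/1744.3 = 0.9975.
Step 6 — Type: Im(Z) = 122.9 ⇒ lagging (phase φ = 4.0°).

PF = 0.9975 (lagging, φ = 4.0°)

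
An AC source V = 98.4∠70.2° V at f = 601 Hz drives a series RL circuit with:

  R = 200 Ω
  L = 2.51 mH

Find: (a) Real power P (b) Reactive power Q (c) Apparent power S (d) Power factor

Step 1 — Angular frequency: ω = 2π·f = 2π·601 = 3776 rad/s.
Step 2 — Component impedances:
  R: Z = R = 200 Ω
  L: Z = jωL = j·3776·0.00251 = 0 + j9.478 Ω
Step 3 — Series combination: Z_total = R + L = 200 + j9.478 Ω = 200.2∠2.7° Ω.
Step 4 — Source phasor: V = 98.4∠70.2° V = 33.33 + j92.58 V.
Step 5 — Current: I = V / Z = 0.1882 + j0.454 A = 0.4914∠67.5° A.
Step 6 — Complex power: S = V·I* = 48.3 + j2.289 VA.
Step 7 — Real power: P = Re(S) = 48.3 W.
Step 8 — Reactive power: Q = Im(S) = 2.289 VAR.
Step 9 — Apparent power: |S| = 48.36 VA.
Step 10 — Power factor: PF = P/|S| = 0.9989 (lagging).

(a) P = 48.3 W  (b) Q = 2.289 VAR  (c) S = 48.36 VA  (d) PF = 0.9989 (lagging)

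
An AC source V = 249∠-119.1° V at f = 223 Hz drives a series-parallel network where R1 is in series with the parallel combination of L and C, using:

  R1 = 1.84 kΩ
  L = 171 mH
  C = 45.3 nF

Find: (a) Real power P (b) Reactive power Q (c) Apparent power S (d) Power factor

Step 1 — Angular frequency: ω = 2π·f = 2π·223 = 1401 rad/s.
Step 2 — Component impedances:
  R1: Z = R = 1840 Ω
  L: Z = jωL = j·1401·0.171 = 0 + j239.6 Ω
  C: Z = 1/(jωC) = -j/(ω·C) = 0 - j1.575e+04 Ω
Step 3 — Parallel branch: L || C = 1/(1/L + 1/C) = 0 + j243.3 Ω.
Step 4 — Series with R1: Z_total = R1 + (L || C) = 1840 + j243.3 Ω = 1856∠7.5° Ω.
Step 5 — Source phasor: V = 249∠-119.1° V = -121.1 - j217.6 V.
Step 6 — Current: I = V / Z = -0.08005 - j0.1077 A = 0.1342∠-126.6° A.
Step 7 — Complex power: S = V·I* = 33.12 + j4.379 VA.
Step 8 — Real power: P = Re(S) = 33.12 W.
Step 9 — Reactive power: Q = Im(S) = 4.379 VAR.
Step 10 — Apparent power: |S| = 33.41 VA.
Step 11 — Power factor: PF = P/|S| = 0.9914 (lagging).

(a) P = 33.12 W  (b) Q = 4.379 VAR  (c) S = 33.41 VA  (d) PF = 0.9914 (lagging)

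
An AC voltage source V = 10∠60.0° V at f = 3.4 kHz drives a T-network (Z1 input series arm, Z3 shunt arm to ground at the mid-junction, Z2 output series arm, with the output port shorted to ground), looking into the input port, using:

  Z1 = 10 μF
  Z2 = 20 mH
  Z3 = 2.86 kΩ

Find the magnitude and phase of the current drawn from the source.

Step 1 — Angular frequency: ω = 2π·f = 2π·3400 = 2.136e+04 rad/s.
Step 2 — Component impedances:
  Z1: Z = 1/(jωC) = -j/(ω·C) = 0 - j4.681 Ω
  Z2: Z = jωL = j·2.136e+04·0.02 = 0 + j427.3 Ω
  Z3: Z = R = 2860 Ω
Step 3 — With the output port shorted to ground, the output series arm Z2 runs from the junction to ground; the shunt arm Z3 also runs from the junction to ground. They appear in parallel: Z3 || Z2 = 62.43 + j417.9 Ω.
Step 4 — Series with input arm Z1: Z_in = Z1 + (Z3 || Z2) = 62.43 + j413.2 Ω = 417.9∠81.4° Ω.
Step 5 — Source phasor: V = 10∠60.0° V = 5 + j8.66 V.
Step 6 — Ohm's law: I = V / Z_total = (5 + j8.66) / (62.43 + j413.2) = 0.02228 - j0.008734 A.
Step 7 — Convert to polar: |I| = 0.02393 A, ∠I = -21.4°.

I = 0.02393∠-21.4° A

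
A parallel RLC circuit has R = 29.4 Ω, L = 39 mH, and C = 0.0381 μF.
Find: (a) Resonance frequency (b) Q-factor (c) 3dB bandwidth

Step 1 — Resonance: ω₀ = 1/√(LC) = 1/√(0.039·3.81e-08) = 2.594e+04 rad/s.
Step 2 — f₀ = ω₀/(2π) = 4129 Hz.
Step 3 — Parallel Q: Q = R/(ω₀L) = 29.4/(2.594e+04·0.039) = 0.02906.
Step 4 — Bandwidth: Δω = ω₀/Q = 8.927e+05 rad/s; BW = Δω/(2π) = 1.421e+05 Hz.

(a) f₀ = 4129 Hz  (b) Q = 0.02906  (c) BW = 1.421e+05 Hz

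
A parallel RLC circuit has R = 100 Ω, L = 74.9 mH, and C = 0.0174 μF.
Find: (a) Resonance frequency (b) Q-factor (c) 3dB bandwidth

Step 1 — Resonance: ω₀ = 1/√(LC) = 1/√(0.0749·1.74e-08) = 2.77e+04 rad/s.
Step 2 — f₀ = ω₀/(2π) = 4409 Hz.
Step 3 — Parallel Q: Q = R/(ω₀L) = 100/(2.77e+04·0.0749) = 0.0482.
Step 4 — Bandwidth: Δω = ω₀/Q = 5.747e+05 rad/s; BW = Δω/(2π) = 9.147e+04 Hz.

(a) f₀ = 4409 Hz  (b) Q = 0.0482  (c) BW = 9.147e+04 Hz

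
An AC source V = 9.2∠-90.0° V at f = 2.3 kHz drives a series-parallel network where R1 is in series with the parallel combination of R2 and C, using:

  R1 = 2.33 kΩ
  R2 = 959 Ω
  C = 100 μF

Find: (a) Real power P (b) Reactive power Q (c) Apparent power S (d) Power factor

Step 1 — Angular frequency: ω = 2π·f = 2π·2300 = 1.445e+04 rad/s.
Step 2 — Component impedances:
  R1: Z = R = 2330 Ω
  R2: Z = R = 959 Ω
  C: Z = 1/(jωC) = -j/(ω·C) = 0 - j0.692 Ω
Step 3 — Parallel branch: R2 || C = 1/(1/R2 + 1/C) = 0.0004993 - j0.692 Ω.
Step 4 — Series with R1: Z_total = R1 + (R2 || C) = 2330 - j0.692 Ω = 2330∠-0.0° Ω.
Step 5 — Source phasor: V = 9.2∠-90.0° V = 0 - j9.2 V.
Step 6 — Current: I = V / Z = 1.173e-06 - j0.003948 A = 0.003948∠-90.0° A.
Step 7 — Complex power: S = V·I* = 0.03633 - j1.079e-05 VA.
Step 8 — Real power: P = Re(S) = 0.03633 W.
Step 9 — Reactive power: Q = Im(S) = -1.079e-05 VAR.
Step 10 — Apparent power: |S| = 0.03633 VA.
Step 11 — Power factor: PF = P/|S| = 1 (leading).

(a) P = 0.03633 W  (b) Q = -1.079e-05 VAR  (c) S = 0.03633 VA  (d) PF = 1 (leading)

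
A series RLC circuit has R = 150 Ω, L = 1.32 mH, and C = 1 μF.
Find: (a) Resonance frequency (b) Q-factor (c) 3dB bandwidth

Step 1 — Resonance condition Im(Z)=0 gives ω₀ = 1/√(LC).
Step 2 — ω₀ = 1/√(0.00132·1e-06) = 2.752e+04 rad/s.
Step 3 — f₀ = ω₀/(2π) = 4381 Hz.
Step 4 — Series Q: Q = ω₀L/R = 2.752e+04·0.00132/150 = 0.2422.
Step 5 — 3dB bandwidth: Δω = ω₀/Q = 1.136e+05 rad/s; BW = Δω/(2π) = 1.809e+04 Hz.

(a) f₀ = 4381 Hz  (b) Q = 0.2422  (c) BW = 1.809e+04 Hz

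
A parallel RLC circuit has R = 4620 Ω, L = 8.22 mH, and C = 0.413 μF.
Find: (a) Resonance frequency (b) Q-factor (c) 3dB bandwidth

Step 1 — Resonance: ω₀ = 1/√(LC) = 1/√(0.00822·4.13e-07) = 1.716e+04 rad/s.
Step 2 — f₀ = ω₀/(2π) = 2732 Hz.
Step 3 — Parallel Q: Q = R/(ω₀L) = 4620/(1.716e+04·0.00822) = 32.75.
Step 4 — Bandwidth: Δω = ω₀/Q = 524.1 rad/s; BW = Δω/(2π) = 83.41 Hz.

(a) f₀ = 2732 Hz  (b) Q = 32.75  (c) BW = 83.41 Hz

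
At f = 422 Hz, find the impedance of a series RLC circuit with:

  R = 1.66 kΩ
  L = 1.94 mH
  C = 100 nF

Step 1 — Angular frequency: ω = 2π·f = 2π·422 = 2652 rad/s.
Step 2 — Component impedances:
  R: Z = R = 1660 Ω
  L: Z = jωL = j·2652·0.00194 = 0 + j5.144 Ω
  C: Z = 1/(jωC) = -j/(ω·C) = 0 - j3771 Ω
Step 3 — Series combination: Z_total = R + L + C = 1660 - j3766 Ω = 4116∠-66.2° Ω.

Z = 1660 - j3766 Ω = 4116∠-66.2° Ω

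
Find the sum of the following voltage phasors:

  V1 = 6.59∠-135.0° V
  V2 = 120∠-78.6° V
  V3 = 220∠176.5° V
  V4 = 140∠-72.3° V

Step 1 — Convert each phasor to rectangular form:
  V1 = 6.59·(cos(-135.0°) + j·sin(-135.0°)) = -4.66 - j4.66 V
  V2 = 120·(cos(-78.6°) + j·sin(-78.6°)) = 23.72 - j117.6 V
  V3 = 220·(cos(176.5°) + j·sin(176.5°)) = -219.6 + j13.43 V
  V4 = 140·(cos(-72.3°) + j·sin(-72.3°)) = 42.56 - j133.4 V
Step 2 — Sum components: V_total = -158 - j242.2 V.
Step 3 — Convert to polar: |V_total| = 289.2 V, ∠V_total = -123.1°.

V_total = 289.2∠-123.1° V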